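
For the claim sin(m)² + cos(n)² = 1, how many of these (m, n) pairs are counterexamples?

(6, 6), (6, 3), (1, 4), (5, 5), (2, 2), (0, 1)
3

Testing each pair:
(6, 6): LHS = sin(6)² + cos(6)² = 1, RHS = 1 → satisfies claim
(6, 3): LHS = sin(6)² + cos(3)² ≈ 1.058, RHS = 1 → counterexample
(1, 4): LHS = cos(4)² + sin(1)² ≈ 1.135, RHS = 1 → counterexample
(5, 5): LHS = cos(5)² + sin(5)² = 1, RHS = 1 → satisfies claim
(2, 2): LHS = cos(2)² + sin(2)² = 1, RHS = 1 → satisfies claim
(0, 1): LHS = cos(1)² ≈ 0.2919, RHS = 1 → counterexample

That makes 3 counterexamples.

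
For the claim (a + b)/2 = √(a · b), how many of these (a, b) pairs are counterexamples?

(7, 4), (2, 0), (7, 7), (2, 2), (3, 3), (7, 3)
3

Testing each pair:
(7, 4): LHS = 11/2, RHS = 2·√(7) ≈ 5.292 → counterexample
(2, 0): LHS = 1, RHS = 0 → counterexample
(7, 7): LHS = 7, RHS = 7 → satisfies claim
(2, 2): LHS = 2, RHS = 2 → satisfies claim
(3, 3): LHS = 3, RHS = 3 → satisfies claim
(7, 3): LHS = 5, RHS = √(21) ≈ 4.583 → counterexample

That makes 3 counterexamples.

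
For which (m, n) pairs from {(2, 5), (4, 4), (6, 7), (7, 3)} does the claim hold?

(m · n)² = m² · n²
Testing each pair:
(2, 5): LHS = 100, RHS = 100 → holds
(4, 4): LHS = 256, RHS = 256 → holds
(6, 7): LHS = 1764, RHS = 1764 → holds
(7, 3): LHS = 441, RHS = 441 → holds

Every pair satisfies the claim.

Answer: All pairs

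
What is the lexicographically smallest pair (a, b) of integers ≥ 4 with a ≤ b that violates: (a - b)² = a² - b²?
(a, b) = (4, 5)

Substituting (4, 5) into the claim:
LHS = (4 - 5)² = 1
RHS = 4² - 5² = -9

Since LHS ≠ RHS, this pair disproves the claim, and no lexicographically smaller pair (a ≤ b, integers ≥ 4) does.

For instance (7, 8) is also a counterexample (LHS = 1, RHS = -15), but it's lexicographically larger.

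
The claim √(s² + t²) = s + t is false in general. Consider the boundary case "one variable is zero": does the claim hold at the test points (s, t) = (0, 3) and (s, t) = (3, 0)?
Yes, holds at both test points

At (0, 3): LHS = 3, RHS = 3 → equal
At (3, 0): LHS = 3, RHS = 3 → equal

So the claim does hold at both of these boundary points, even though it is not an identity.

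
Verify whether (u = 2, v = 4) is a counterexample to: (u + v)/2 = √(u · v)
Yes

Substituting u = 2, v = 4:
LHS = (2 + 4)/2 = 3
RHS = √(2 · 4) = 2·√(2) ≈ 2.828

Since LHS ≠ RHS, this pair disproves the claim.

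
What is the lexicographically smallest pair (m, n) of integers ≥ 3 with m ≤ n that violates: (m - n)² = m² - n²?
(m, n) = (3, 4)

Substituting (3, 4) into the claim:
LHS = (3 - 4)² = 1
RHS = 3² - 4² = -7

Since LHS ≠ RHS, this pair disproves the claim, and no lexicographically smaller pair (m ≤ n, integers ≥ 3) does.

For instance (7, 9) is also a counterexample (LHS = 4, RHS = -32), but it's lexicographically larger.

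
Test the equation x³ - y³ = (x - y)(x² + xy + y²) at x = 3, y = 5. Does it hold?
Substituting x = 3, y = 5:

LHS = 3³ - 5³ = -98
RHS = (3 - 5)(3² + 3·5 + 5²) = -98

LHS = RHS, so the equation holds at this point.

Answer: Holds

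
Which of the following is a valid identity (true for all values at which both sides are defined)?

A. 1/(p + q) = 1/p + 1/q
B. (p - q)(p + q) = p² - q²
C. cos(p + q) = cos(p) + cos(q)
A: fails at (2, 5) — LHS = 1/7, RHS = 7/10.
B: holds — e.g. at (2, 7), both sides equal -45.
C: fails at (6, 7) — LHS = cos(13) ≈ 0.9074, RHS = cos(7) + cos(6) ≈ 1.714.

Answer: B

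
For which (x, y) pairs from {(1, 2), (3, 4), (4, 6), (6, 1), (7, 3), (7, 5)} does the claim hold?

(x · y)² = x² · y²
Testing each pair:
(1, 2): LHS = 4, RHS = 4 → holds
(3, 4): LHS = 144, RHS = 144 → holds
(4, 6): LHS = 576, RHS = 576 → holds
(6, 1): LHS = 36, RHS = 36 → holds
(7, 3): LHS = 441, RHS = 441 → holds
(7, 5): LHS = 1225, RHS = 1225 → holds

Every pair satisfies the claim.

Answer: All pairs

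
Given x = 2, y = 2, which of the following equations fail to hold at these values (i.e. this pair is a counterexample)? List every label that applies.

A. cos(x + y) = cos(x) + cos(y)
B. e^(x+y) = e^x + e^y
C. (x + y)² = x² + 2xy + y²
A, B

Evaluating each claim at the given values:
A. LHS = cos(4) ≈ -0.6536, RHS = 2·cos(2) ≈ -0.8323 → fails here (LHS ≠ RHS)
B. LHS = e^4 ≈ 54.6, RHS = 2·e^2 ≈ 14.78 → fails here (LHS ≠ RHS)
C. LHS = 16, RHS = 16 → holds here (LHS = RHS)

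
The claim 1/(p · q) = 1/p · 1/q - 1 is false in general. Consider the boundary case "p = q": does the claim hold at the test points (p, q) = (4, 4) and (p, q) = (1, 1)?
No, fails at both test points

At (4, 4): LHS = 1/16 ≠ RHS = -15/16
At (1, 1): LHS = 1 ≠ RHS = 0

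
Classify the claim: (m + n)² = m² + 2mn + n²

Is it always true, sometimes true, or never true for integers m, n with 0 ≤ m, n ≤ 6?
Always true

The identity holds for every pair in the range. For instance at (m, n) = (2, 5): both sides equal 49.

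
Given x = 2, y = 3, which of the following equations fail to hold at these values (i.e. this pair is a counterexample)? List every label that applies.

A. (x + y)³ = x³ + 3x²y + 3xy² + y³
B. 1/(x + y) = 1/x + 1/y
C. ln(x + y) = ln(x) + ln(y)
B, C

Evaluating each claim at the given values:
A. LHS = 125, RHS = 125 → holds here (LHS = RHS)
B. LHS = 1/5, RHS = 5/6 → fails here (LHS ≠ RHS)
C. LHS = ln(5) ≈ 1.609, RHS = ln(2) + ln(3) ≈ 1.792 → fails here (LHS ≠ RHS)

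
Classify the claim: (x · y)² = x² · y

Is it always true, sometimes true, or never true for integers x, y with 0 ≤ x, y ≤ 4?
Sometimes true

It holds at (x, y) = (0, 0) (both sides equal 0), but fails at (x, y) = (1, 2) (LHS = 4, RHS = 2).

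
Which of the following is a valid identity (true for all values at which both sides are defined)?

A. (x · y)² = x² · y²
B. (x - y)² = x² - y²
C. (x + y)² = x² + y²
A: holds — e.g. at (4, 5), both sides equal 400.
B: fails at (3, 5) — LHS = 4, RHS = -16.
C: fails at (1, 2) — LHS = 9, RHS = 5.

Answer: A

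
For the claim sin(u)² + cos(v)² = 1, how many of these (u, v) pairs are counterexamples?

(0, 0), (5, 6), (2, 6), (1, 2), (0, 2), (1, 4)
Testing each pair:
(0, 0): LHS = 1, RHS = 1 → satisfies claim
(5, 6): LHS = sin(5)² + cos(6)² ≈ 1.841, RHS = 1 → counterexample
(2, 6): LHS = sin(2)² + cos(6)² ≈ 1.749, RHS = 1 → counterexample
(1, 2): LHS = cos(2)² + sin(1)² ≈ 0.8813, RHS = 1 → counterexample
(0, 2): LHS = cos(2)² ≈ 0.1732, RHS = 1 → counterexample
(1, 4): LHS = cos(4)² + sin(1)² ≈ 1.135, RHS = 1 → counterexample

That makes 5 counterexamples.

Answer: 5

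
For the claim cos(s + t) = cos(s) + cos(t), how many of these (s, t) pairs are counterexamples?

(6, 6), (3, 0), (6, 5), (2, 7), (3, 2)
Testing each pair:
(6, 6): LHS = cos(12) ≈ 0.8439, RHS = 2·cos(6) ≈ 1.92 → counterexample
(3, 0): LHS = cos(3) ≈ -0.99, RHS = cos(3) + 1 ≈ 0.01001 → counterexample
(6, 5): LHS = cos(11) ≈ 0.004426, RHS = cos(5) + cos(6) ≈ 1.244 → counterexample
(2, 7): LHS = cos(9) ≈ -0.9111, RHS = cos(2) + cos(7) ≈ 0.3378 → counterexample
(3, 2): LHS = cos(5) ≈ 0.2837, RHS = cos(3) + cos(2) ≈ -1.406 → counterexample

That makes 5 counterexamples.

Answer: 5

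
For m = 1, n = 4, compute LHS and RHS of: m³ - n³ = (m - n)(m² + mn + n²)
LHS = 1³ - 4³ = -63
RHS = (1 - 4)(1² + 1·4 + 4²) = -63

LHS = RHS: the two sides agree.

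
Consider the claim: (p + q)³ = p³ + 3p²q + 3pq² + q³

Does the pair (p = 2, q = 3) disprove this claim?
No

Substituting p = 2, q = 3:
LHS = (2 + 3)³ = 125
RHS = 2³ + 3·2²·3 + 3·2·3² + 3³ = 125

The sides agree, so this pair does not disprove the claim.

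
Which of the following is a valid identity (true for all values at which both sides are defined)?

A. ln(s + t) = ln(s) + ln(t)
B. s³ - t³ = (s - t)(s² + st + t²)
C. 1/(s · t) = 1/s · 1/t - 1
B

A: fails at (2, 4) — LHS = ln(6) ≈ 1.792, RHS = ln(2) + ln(4) ≈ 2.079.
B: holds — e.g. at (1, 1), both sides equal 0.
C: fails at (2, 5) — LHS = 1/10, RHS = -9/10.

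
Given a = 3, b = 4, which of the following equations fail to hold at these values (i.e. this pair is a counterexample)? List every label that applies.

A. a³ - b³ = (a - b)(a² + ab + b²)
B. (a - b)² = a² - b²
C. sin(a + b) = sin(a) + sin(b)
B, C

Evaluating each claim at the given values:
A. LHS = -37, RHS = -37 → holds here (LHS = RHS)
B. LHS = 1, RHS = -7 → fails here (LHS ≠ RHS)
C. LHS = sin(7) ≈ 0.657, RHS = sin(4) + sin(3) ≈ -0.6157 → fails here (LHS ≠ RHS)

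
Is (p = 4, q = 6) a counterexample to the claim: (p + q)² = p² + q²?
Substituting p = 4, q = 6:
LHS = (4 + 6)² = 100
RHS = 4² + 6² = 52

Since LHS ≠ RHS, this pair disproves the claim.

Answer: Yes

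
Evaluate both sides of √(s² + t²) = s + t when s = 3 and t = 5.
LHS = √(3² + 5²) = √(34) ≈ 5.831
RHS = 3 + 5 = 8

LHS ≠ RHS (they differ by about 2.169), so the equation does not hold here.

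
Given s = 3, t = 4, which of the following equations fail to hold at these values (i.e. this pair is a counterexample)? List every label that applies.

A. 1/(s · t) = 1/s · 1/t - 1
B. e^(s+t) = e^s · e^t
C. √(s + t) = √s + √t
Evaluating each claim at the given values:
A. LHS = 1/12, RHS = -11/12 → fails here (LHS ≠ RHS)
B. LHS = e^7 ≈ 1097, RHS = e^7 ≈ 1097 → holds here (LHS = RHS)
C. LHS = √(7) ≈ 2.646, RHS = √(3) + 2 ≈ 3.732 → fails here (LHS ≠ RHS)

Answer: A, C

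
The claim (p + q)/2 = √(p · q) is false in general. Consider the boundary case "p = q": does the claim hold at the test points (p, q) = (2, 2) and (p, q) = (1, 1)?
At (2, 2): LHS = 2, RHS = 2 → equal
At (1, 1): LHS = 1, RHS = 1 → equal

So the claim does hold at both of these boundary points, even though it is not an identity.

Answer: Yes, holds at both test points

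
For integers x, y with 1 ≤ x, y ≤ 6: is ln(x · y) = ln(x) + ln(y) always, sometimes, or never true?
Always true

The identity holds for every pair in the range. For instance at (x, y) = (2, 4): both sides equal ln(8) ≈ 2.079.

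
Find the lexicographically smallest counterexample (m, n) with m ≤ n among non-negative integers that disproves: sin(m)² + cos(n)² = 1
(m, n) = (0, 1)

At (0, 0): both sides equal 1, so it holds there.

Substituting (0, 1) into the claim:
LHS = sin(0)² + cos(1)² = cos(1)² ≈ 0.2919
RHS = 1

Since LHS ≠ RHS, this pair disproves the claim, and no lexicographically smaller pair (m ≤ n, non-negative integers) does.

For instance (0, 2) is also a counterexample (LHS = cos(2)² ≈ 0.1732, RHS = 1), but it's lexicographically larger.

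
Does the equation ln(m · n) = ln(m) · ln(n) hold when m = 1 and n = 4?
Fails

Substituting m = 1, n = 4:

LHS = ln(1 · 4) = ln(4) ≈ 1.386
RHS = ln(1) · ln(4) = 0

LHS ≠ RHS, so the equation does not hold at this point.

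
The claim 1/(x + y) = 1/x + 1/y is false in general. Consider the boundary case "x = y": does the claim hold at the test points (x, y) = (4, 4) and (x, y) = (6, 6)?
No, fails at both test points

At (4, 4): LHS = 1/8 ≠ RHS = 1/2
At (6, 6): LHS = 1/12 ≠ RHS = 1/3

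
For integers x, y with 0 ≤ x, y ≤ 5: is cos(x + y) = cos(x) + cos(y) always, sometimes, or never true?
The claim fails for every pair in the range. For instance at (x, y) = (0, 3): LHS = cos(3) ≈ -0.99, RHS = cos(3) + 1 ≈ 0.01001.

Answer: Never true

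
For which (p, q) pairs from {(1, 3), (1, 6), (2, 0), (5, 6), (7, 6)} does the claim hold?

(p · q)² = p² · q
Testing each pair:
(1, 3): LHS = 9, RHS = 3 → fails
(1, 6): LHS = 36, RHS = 6 → fails
(2, 0): LHS = 0, RHS = 0 → holds
(5, 6): LHS = 900, RHS = 150 → fails
(7, 6): LHS = 1764, RHS = 294 → fails

1 of 5 pairs satisfies the claim.

Answer: (2, 0)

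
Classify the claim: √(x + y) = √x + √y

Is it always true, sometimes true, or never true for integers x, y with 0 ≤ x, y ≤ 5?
It holds at (x, y) = (0, 5) (both sides equal √(5) ≈ 2.236), but fails at (x, y) = (4, 5) (LHS = 3, RHS = 2 + √(5) ≈ 4.236).

Answer: Sometimes true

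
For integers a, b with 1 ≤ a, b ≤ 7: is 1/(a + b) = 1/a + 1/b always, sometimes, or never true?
Never true

The claim fails for every pair in the range. For instance at (a, b) = (1, 5): LHS = 1/6, RHS = 6/5.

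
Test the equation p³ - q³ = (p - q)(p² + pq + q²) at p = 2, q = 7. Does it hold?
Holds

Substituting p = 2, q = 7:

LHS = 2³ - 7³ = -335
RHS = (2 - 7)(2² + 2·7 + 7²) = -335

LHS = RHS, so the equation holds at this point.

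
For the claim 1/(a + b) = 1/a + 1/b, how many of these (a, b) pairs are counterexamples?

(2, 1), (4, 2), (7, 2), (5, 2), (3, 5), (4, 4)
6

Testing each pair:
(2, 1): LHS = 1/3, RHS = 3/2 → counterexample
(4, 2): LHS = 1/6, RHS = 3/4 → counterexample
(7, 2): LHS = 1/9, RHS = 9/14 → counterexample
(5, 2): LHS = 1/7, RHS = 7/10 → counterexample
(3, 5): LHS = 1/8, RHS = 8/15 → counterexample
(4, 4): LHS = 1/8, RHS = 1/2 → counterexample

That makes 6 counterexamples.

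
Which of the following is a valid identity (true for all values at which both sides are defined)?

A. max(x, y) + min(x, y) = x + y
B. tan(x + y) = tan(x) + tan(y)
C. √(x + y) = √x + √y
A

A: holds — e.g. at (5, 8), both sides equal 13.
B: fails at (1, 4) — LHS = tan(5) ≈ -3.381, RHS = tan(4) + tan(1) ≈ 2.715.
C: fails at (1, 2) — LHS = √(3) ≈ 1.732, RHS = 1 + √(2) ≈ 2.414.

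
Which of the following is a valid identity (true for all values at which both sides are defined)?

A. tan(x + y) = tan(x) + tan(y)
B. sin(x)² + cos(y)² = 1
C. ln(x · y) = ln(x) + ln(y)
C

A: fails at (2, 2) — LHS = tan(4) ≈ 1.158, RHS = 2·tan(2) ≈ -4.37.
B: fails at (1, 2) — LHS = cos(2)² + sin(1)² ≈ 0.8813, RHS = 1.
C: holds — e.g. at (4, 5), both sides equal ln(20) ≈ 2.996.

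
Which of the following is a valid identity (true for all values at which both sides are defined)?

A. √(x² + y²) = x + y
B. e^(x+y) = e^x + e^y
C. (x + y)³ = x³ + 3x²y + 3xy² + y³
C

A: fails at (5, 5) — LHS = 5·√(2) ≈ 7.071, RHS = 10.
B: fails at (5, 5) — LHS = e^10 ≈ 22026.5, RHS = 2·e^5 ≈ 296.8.
C: holds — e.g. at (2, 5), both sides equal 343.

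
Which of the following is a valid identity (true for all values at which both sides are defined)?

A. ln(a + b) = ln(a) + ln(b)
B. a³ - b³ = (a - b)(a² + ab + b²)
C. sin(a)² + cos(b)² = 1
A: fails at (6, 7) — LHS = ln(13) ≈ 2.565, RHS = ln(6) + ln(7) ≈ 3.738.
B: holds — e.g. at (5, 8), both sides equal -387.
C: fails at (0, 1) — LHS = cos(1)² ≈ 0.2919, RHS = 1.

Answer: B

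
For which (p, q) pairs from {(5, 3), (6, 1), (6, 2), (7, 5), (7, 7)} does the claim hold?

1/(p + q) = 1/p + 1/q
Testing each pair:
(5, 3): LHS = 1/8, RHS = 8/15 → fails
(6, 1): LHS = 1/7, RHS = 7/6 → fails
(6, 2): LHS = 1/8, RHS = 2/3 → fails
(7, 5): LHS = 1/12, RHS = 12/35 → fails
(7, 7): LHS = 1/14, RHS = 2/7 → fails

No pair satisfies the claim.

Answer: None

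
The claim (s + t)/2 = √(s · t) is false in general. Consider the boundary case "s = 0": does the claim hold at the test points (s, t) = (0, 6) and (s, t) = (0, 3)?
No, fails at both test points

At (0, 6): LHS = 3 ≠ RHS = 0
At (0, 3): LHS = 3/2 ≠ RHS = 0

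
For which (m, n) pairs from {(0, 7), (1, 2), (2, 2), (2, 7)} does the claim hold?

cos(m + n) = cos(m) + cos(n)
Testing each pair:
(0, 7): LHS = cos(7) ≈ 0.7539, RHS = cos(7) + 1 ≈ 1.754 → fails
(1, 2): LHS = cos(3) ≈ -0.99, RHS = cos(2) + cos(1) ≈ 0.1242 → fails
(2, 2): LHS = cos(4) ≈ -0.6536, RHS = 2·cos(2) ≈ -0.8323 → fails
(2, 7): LHS = cos(9) ≈ -0.9111, RHS = cos(2) + cos(7) ≈ 0.3378 → fails

No pair satisfies the claim.

Answer: None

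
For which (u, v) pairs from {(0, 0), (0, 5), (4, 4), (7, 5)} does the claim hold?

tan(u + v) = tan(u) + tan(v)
(0, 0), (0, 5)

Testing each pair:
(0, 0): LHS = 0, RHS = 0 → holds
(0, 5): LHS = tan(5) ≈ -3.381, RHS = tan(5) ≈ -3.381 → holds
(4, 4): LHS = tan(8) ≈ -6.8, RHS = 2·tan(4) ≈ 2.316 → fails
(7, 5): LHS = tan(12) ≈ -0.6359, RHS = tan(5) + tan(7) ≈ -2.509 → fails

2 of 4 pairs satisfy the claim.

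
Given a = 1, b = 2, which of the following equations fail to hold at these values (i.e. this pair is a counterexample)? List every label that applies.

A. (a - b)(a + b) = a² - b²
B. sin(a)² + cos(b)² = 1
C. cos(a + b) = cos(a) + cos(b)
Evaluating each claim at the given values:
A. LHS = -3, RHS = -3 → holds here (LHS = RHS)
B. LHS = cos(2)² + sin(1)² ≈ 0.8813, RHS = 1 → fails here (LHS ≠ RHS)
C. LHS = cos(3) ≈ -0.99, RHS = cos(2) + cos(1) ≈ 0.1242 → fails here (LHS ≠ RHS)

Answer: B, C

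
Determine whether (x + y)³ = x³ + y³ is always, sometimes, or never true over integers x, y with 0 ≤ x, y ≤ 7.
Sometimes true

It holds at (x, y) = (0, 3) (both sides equal 27), but fails at (x, y) = (3, 4) (LHS = 343, RHS = 91).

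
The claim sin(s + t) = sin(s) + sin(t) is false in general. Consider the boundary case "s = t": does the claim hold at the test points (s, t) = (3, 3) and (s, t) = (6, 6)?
No, fails at both test points

At (3, 3): LHS = sin(6) ≈ -0.2794 ≠ RHS = 2·sin(3) ≈ 0.2822
At (6, 6): LHS = sin(12) ≈ -0.5366 ≠ RHS = 2·sin(6) ≈ -0.5588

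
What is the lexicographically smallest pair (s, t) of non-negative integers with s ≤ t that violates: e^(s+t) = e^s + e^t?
(s, t) = (0, 0)

Substituting (0, 0) into the claim:
LHS = e^(0+0) = 1
RHS = e^0 + e^0 = 2

Since LHS ≠ RHS, this pair disproves the claim, and no lexicographically smaller pair (s ≤ t, non-negative integers) does.

For instance (3, 6) is also a counterexample (LHS = e^9 ≈ 8103, RHS = e^3 + e^6 ≈ 423.5), but it's lexicographically larger.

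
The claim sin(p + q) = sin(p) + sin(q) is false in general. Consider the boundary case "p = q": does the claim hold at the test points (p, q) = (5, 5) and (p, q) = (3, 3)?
At (5, 5): LHS = sin(10) ≈ -0.544 ≠ RHS = 2·sin(5) ≈ -1.918
At (3, 3): LHS = sin(6) ≈ -0.2794 ≠ RHS = 2·sin(3) ≈ 0.2822

Answer: No, fails at both test points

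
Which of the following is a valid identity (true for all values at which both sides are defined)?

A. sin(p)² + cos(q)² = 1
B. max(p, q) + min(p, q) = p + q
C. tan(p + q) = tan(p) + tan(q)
B

A: fails at (1, 2) — LHS = cos(2)² + sin(1)² ≈ 0.8813, RHS = 1.
B: holds — e.g. at (2, 4), both sides equal 6.
C: fails at (2, 4) — LHS = tan(6) ≈ -0.291, RHS = tan(2) + tan(4) ≈ -1.027.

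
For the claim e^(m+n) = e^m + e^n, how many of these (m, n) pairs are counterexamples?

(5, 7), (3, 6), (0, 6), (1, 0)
4

Testing each pair:
(5, 7): LHS = e^12 ≈ 162754.8, RHS = e^5 + e^7 ≈ 1245 → counterexample
(3, 6): LHS = e^9 ≈ 8103, RHS = e^3 + e^6 ≈ 423.5 → counterexample
(0, 6): LHS = e^6 ≈ 403.4, RHS = 1 + e^6 ≈ 404.4 → counterexample
(1, 0): LHS = e ≈ 2.718, RHS = 1 + e ≈ 3.718 → counterexample

That makes 4 counterexamples.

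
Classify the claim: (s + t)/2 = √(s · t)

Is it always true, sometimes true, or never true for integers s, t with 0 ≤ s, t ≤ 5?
It holds at (s, t) = (3, 3) (both sides equal 3), but fails at (s, t) = (3, 0) (LHS = 3/2, RHS = 0).

Answer: Sometimes true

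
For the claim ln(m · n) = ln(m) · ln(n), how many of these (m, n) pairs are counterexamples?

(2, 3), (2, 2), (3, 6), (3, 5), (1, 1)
4

Testing each pair:
(2, 3): LHS = ln(6) ≈ 1.792, RHS = ln(2)·ln(3) ≈ 0.7615 → counterexample
(2, 2): LHS = ln(4) ≈ 1.386, RHS = ln(2)² ≈ 0.4805 → counterexample
(3, 6): LHS = ln(18) ≈ 2.89, RHS = ln(3)·ln(6) ≈ 1.968 → counterexample
(3, 5): LHS = ln(15) ≈ 2.708, RHS = ln(3)·ln(5) ≈ 1.768 → counterexample
(1, 1): LHS = 0, RHS = 0 → satisfies claim

That makes 4 counterexamples.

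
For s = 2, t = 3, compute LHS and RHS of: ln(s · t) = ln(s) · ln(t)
LHS = ln(2 · 3) = ln(6) ≈ 1.792
RHS = ln(2) · ln(3) ≈ 0.7615

LHS ≠ RHS (they differ by about 1.03), so the equation does not hold here.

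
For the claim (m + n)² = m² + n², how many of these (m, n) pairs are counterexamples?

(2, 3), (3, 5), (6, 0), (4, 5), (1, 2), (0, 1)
Testing each pair:
(2, 3): LHS = 25, RHS = 13 → counterexample
(3, 5): LHS = 64, RHS = 34 → counterexample
(6, 0): LHS = 36, RHS = 36 → satisfies claim
(4, 5): LHS = 81, RHS = 41 → counterexample
(1, 2): LHS = 9, RHS = 5 → counterexample
(0, 1): LHS = 1, RHS = 1 → satisfies claim

That makes 4 counterexamples.

Answer: 4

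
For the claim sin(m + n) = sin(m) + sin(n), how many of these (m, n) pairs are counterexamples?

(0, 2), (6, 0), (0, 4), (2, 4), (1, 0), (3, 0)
Testing each pair:
(0, 2): LHS = sin(2) ≈ 0.9093, RHS = sin(2) ≈ 0.9093 → satisfies claim
(6, 0): LHS = sin(6) ≈ -0.2794, RHS = sin(6) ≈ -0.2794 → satisfies claim
(0, 4): LHS = sin(4) ≈ -0.7568, RHS = sin(4) ≈ -0.7568 → satisfies claim
(2, 4): LHS = sin(6) ≈ -0.2794, RHS = sin(4) + sin(2) ≈ 0.1525 → counterexample
(1, 0): LHS = sin(1) ≈ 0.8415, RHS = sin(1) ≈ 0.8415 → satisfies claim
(3, 0): LHS = sin(3) ≈ 0.1411, RHS = sin(3) ≈ 0.1411 → satisfies claim

That makes 1 counterexample.

Answer: 1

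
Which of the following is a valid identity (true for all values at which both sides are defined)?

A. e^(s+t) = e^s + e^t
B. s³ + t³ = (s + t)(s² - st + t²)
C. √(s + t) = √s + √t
B

A: fails at (2, 5) — LHS = e^7 ≈ 1097, RHS = e^2 + e^5 ≈ 155.8.
B: holds — e.g. at (3, 5), both sides equal 152.
C: fails at (1, 5) — LHS = √(6) ≈ 2.449, RHS = 1 + √(5) ≈ 3.236.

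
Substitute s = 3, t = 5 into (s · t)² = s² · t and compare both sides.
LHS = (3 · 5)² = 225
RHS = 3² · 5 = 45

LHS ≠ RHS, so the equation does not hold here.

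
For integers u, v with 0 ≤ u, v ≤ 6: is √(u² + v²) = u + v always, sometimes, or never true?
It holds at (u, v) = (2, 0) (both sides equal 2), but fails at (u, v) = (5, 4) (LHS = √(41) ≈ 6.403, RHS = 9).

Answer: Sometimes true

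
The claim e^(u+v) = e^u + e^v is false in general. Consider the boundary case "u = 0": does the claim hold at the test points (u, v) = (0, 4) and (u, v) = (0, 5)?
At (0, 4): LHS = e^4 ≈ 54.6 ≠ RHS = 1 + e^4 ≈ 55.6
At (0, 5): LHS = e^5 ≈ 148.4 ≠ RHS = 1 + e^5 ≈ 149.4

Answer: No, fails at both test points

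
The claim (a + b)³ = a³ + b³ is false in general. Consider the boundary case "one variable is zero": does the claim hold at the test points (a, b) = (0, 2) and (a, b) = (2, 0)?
Yes, holds at both test points

At (0, 2): LHS = 8, RHS = 8 → equal
At (2, 0): LHS = 8, RHS = 8 → equal

So the claim does hold at both of these boundary points, even though it is not an identity.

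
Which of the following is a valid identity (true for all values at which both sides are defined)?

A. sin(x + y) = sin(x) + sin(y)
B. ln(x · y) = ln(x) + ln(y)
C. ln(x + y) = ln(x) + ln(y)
A: fails at (4, 5) — LHS = sin(9) ≈ 0.4121, RHS = sin(5) + sin(4) ≈ -1.716.
B: holds — e.g. at (3, 5), both sides equal ln(15) ≈ 2.708.
C: fails at (6, 7) — LHS = ln(13) ≈ 2.565, RHS = ln(6) + ln(7) ≈ 3.738.

Answer: B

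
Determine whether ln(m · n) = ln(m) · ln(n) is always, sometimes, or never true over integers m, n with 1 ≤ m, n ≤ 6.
Sometimes true

It holds at (m, n) = (1, 1) (both sides equal 0), but fails at (m, n) = (4, 1) (LHS = ln(4) ≈ 1.386, RHS = 0).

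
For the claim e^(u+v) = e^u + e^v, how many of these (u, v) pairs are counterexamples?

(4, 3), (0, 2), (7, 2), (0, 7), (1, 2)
5

Testing each pair:
(4, 3): LHS = e^7 ≈ 1097, RHS = e^3 + e^4 ≈ 74.68 → counterexample
(0, 2): LHS = e^2 ≈ 7.389, RHS = 1 + e^2 ≈ 8.389 → counterexample
(7, 2): LHS = e^9 ≈ 8103, RHS = e^2 + e^7 ≈ 1104 → counterexample
(0, 7): LHS = e^7 ≈ 1097, RHS = 1 + e^7 ≈ 1098 → counterexample
(1, 2): LHS = e^3 ≈ 20.09, RHS = e + e^2 ≈ 10.11 → counterexample

That makes 5 counterexamples.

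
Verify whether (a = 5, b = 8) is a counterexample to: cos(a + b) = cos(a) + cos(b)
Yes

Substituting a = 5, b = 8:
LHS = cos(5 + 8) = cos(13) ≈ 0.9074
RHS = cos(5) + cos(8) ≈ 0.1382

Since LHS ≠ RHS, this pair disproves the claim.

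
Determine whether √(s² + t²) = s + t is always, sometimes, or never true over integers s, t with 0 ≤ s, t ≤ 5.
It holds at (s, t) = (0, 3) (both sides equal 3), but fails at (s, t) = (2, 3) (LHS = √(13) ≈ 3.606, RHS = 5).

Answer: Sometimes true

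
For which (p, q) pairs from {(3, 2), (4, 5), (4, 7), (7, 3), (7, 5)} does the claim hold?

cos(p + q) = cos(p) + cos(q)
None

Testing each pair:
(3, 2): LHS = cos(5) ≈ 0.2837, RHS = cos(3) + cos(2) ≈ -1.406 → fails
(4, 5): LHS = cos(9) ≈ -0.9111, RHS = cos(4) + cos(5) ≈ -0.37 → fails
(4, 7): LHS = cos(11) ≈ 0.004426, RHS = cos(4) + cos(7) ≈ 0.1003 → fails
(7, 3): LHS = cos(10) ≈ -0.8391, RHS = cos(3) + cos(7) ≈ -0.2361 → fails
(7, 5): LHS = cos(12) ≈ 0.8439, RHS = cos(5) + cos(7) ≈ 1.038 → fails

No pair satisfies the claim.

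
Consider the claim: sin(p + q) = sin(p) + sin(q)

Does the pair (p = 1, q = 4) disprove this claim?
Substituting p = 1, q = 4:
LHS = sin(1 + 4) = sin(5) ≈ -0.9589
RHS = sin(1) + sin(4) ≈ 0.08467

Since LHS ≠ RHS, this pair disproves the claim.

Answer: Yes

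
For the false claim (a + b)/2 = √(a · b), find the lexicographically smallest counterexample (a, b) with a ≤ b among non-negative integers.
(a, b) = (0, 1)

Substituting (0, 1) into the claim:
LHS = (0 + 1)/2 = 1/2
RHS = √(0 · 1) = 0

Since LHS ≠ RHS, this pair disproves the claim, and no lexicographically smaller pair (a ≤ b, non-negative integers) does.

For instance (0, 2) is also a counterexample (LHS = 1, RHS = 0), but it's lexicographically larger.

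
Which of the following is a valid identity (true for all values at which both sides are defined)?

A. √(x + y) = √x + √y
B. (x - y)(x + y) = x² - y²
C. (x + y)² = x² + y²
B

A: fails at (1, 4) — LHS = √(5) ≈ 2.236, RHS = 3.
B: holds — e.g. at (5, 8), both sides equal -39.
C: fails at (4, 4) — LHS = 64, RHS = 32.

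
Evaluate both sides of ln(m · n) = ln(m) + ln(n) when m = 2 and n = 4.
LHS = ln(2 · 4) = ln(8) ≈ 2.079
RHS = ln(2) + ln(4) ≈ 2.079

LHS = RHS: the two sides agree.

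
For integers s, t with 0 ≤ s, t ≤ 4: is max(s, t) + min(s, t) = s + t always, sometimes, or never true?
Always true

The identity holds for every pair in the range. For instance at (s, t) = (0, 4): both sides equal 4.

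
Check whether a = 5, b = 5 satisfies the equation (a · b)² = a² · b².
Holds

Substituting a = 5, b = 5:

LHS = (5 · 5)² = 625
RHS = 5² · 5² = 625

LHS = RHS, so the equation holds at this point.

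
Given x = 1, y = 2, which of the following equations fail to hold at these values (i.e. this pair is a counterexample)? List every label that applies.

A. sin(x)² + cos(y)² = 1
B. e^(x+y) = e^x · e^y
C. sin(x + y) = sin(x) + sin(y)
Evaluating each claim at the given values:
A. LHS = cos(2)² + sin(1)² ≈ 0.8813, RHS = 1 → fails here (LHS ≠ RHS)
B. LHS = e^3 ≈ 20.09, RHS = e^3 ≈ 20.09 → holds here (LHS = RHS)
C. LHS = sin(3) ≈ 0.1411, RHS = sin(1) + sin(2) ≈ 1.751 → fails here (LHS ≠ RHS)

Answer: A, C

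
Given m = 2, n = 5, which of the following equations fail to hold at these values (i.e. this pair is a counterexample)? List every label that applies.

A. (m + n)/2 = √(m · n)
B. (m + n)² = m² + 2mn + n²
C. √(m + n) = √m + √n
Evaluating each claim at the given values:
A. LHS = 7/2, RHS = √(10) ≈ 3.162 → fails here (LHS ≠ RHS)
B. LHS = 49, RHS = 49 → holds here (LHS = RHS)
C. LHS = √(7) ≈ 2.646, RHS = √(2) + √(5) ≈ 3.65 → fails here (LHS ≠ RHS)

Answer: A, C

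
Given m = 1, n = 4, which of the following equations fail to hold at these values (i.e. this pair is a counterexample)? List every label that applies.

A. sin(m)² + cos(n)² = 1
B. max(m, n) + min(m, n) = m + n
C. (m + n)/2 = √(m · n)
A, C

Evaluating each claim at the given values:
A. LHS = cos(4)² + sin(1)² ≈ 1.135, RHS = 1 → fails here (LHS ≠ RHS)
B. LHS = 5, RHS = 5 → holds here (LHS = RHS)
C. LHS = 5/2, RHS = 2 → fails here (LHS ≠ RHS)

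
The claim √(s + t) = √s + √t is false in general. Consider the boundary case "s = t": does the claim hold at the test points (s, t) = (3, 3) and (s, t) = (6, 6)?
No, fails at both test points

At (3, 3): LHS = √(6) ≈ 2.449 ≠ RHS = 2·√(3) ≈ 3.464
At (6, 6): LHS = 2·√(3) ≈ 3.464 ≠ RHS = 2·√(6) ≈ 4.899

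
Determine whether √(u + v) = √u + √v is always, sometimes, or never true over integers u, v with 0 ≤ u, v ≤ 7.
It holds at (u, v) = (1, 0) (both sides equal 1), but fails at (u, v) = (4, 6) (LHS = √(10) ≈ 3.162, RHS = 2 + √(6) ≈ 4.449).

Answer: Sometimes true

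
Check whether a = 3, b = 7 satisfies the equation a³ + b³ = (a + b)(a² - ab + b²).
Holds

Substituting a = 3, b = 7:

LHS = 3³ + 7³ = 370
RHS = (3 + 7)(3² - 3·7 + 7²) = 370

LHS = RHS, so the equation holds at this point.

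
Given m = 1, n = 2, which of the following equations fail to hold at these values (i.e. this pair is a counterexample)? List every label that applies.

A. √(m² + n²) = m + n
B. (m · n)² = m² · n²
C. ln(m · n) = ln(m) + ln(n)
A

Evaluating each claim at the given values:
A. LHS = √(5) ≈ 2.236, RHS = 3 → fails here (LHS ≠ RHS)
B. LHS = 4, RHS = 4 → holds here (LHS = RHS)
C. LHS = ln(2) ≈ 0.6931, RHS = ln(2) ≈ 0.6931 → holds here (LHS = RHS)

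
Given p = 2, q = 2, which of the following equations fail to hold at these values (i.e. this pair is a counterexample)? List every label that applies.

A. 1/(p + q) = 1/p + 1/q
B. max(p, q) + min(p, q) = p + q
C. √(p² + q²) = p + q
Evaluating each claim at the given values:
A. LHS = 1/4, RHS = 1 → fails here (LHS ≠ RHS)
B. LHS = 4, RHS = 4 → holds here (LHS = RHS)
C. LHS = 2·√(2) ≈ 2.828, RHS = 4 → fails here (LHS ≠ RHS)

Answer: A, C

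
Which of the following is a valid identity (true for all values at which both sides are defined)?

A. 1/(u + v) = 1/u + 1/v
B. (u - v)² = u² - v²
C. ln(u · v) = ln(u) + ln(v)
A: fails at (1, 5) — LHS = 1/6, RHS = 6/5.
B: fails at (3, 7) — LHS = 16, RHS = -40.
C: holds — e.g. at (3, 4), both sides equal ln(12) ≈ 2.485.

Answer: C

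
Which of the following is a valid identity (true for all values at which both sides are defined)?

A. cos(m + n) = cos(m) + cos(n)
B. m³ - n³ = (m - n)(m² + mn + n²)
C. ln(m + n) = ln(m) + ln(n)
A: fails at (3, 4) — LHS = cos(7) ≈ 0.7539, RHS = cos(3) + cos(4) ≈ -1.644.
B: holds — e.g. at (1, 5), both sides equal -124.
C: fails at (2, 3) — LHS = ln(5) ≈ 1.609, RHS = ln(2) + ln(3) ≈ 1.792.

Answer: B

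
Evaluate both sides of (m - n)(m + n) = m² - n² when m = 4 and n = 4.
LHS = (4 - 4)(4 + 4) = 0
RHS = 4² - 4² = 0

LHS = RHS: the two sides agree.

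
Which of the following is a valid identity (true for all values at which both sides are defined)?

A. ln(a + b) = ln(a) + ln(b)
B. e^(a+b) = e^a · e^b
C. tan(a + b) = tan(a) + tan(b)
B

A: fails at (4, 4) — LHS = ln(8) ≈ 2.079, RHS = 2·ln(4) ≈ 2.773.
B: holds — e.g. at (3, 4), both sides equal e^7 ≈ 1097.
C: fails at (4, 6) — LHS = tan(10) ≈ 0.6484, RHS = tan(6) + tan(4) ≈ 0.8668.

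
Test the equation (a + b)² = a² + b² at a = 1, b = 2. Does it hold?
Fails

Substituting a = 1, b = 2:

LHS = (1 + 2)² = 9
RHS = 1² + 2² = 5

LHS ≠ RHS, so the equation does not hold at this point.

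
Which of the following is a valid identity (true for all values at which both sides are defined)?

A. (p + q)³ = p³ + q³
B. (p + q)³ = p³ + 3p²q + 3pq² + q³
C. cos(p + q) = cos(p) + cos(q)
A: fails at (1, 1) — LHS = 8, RHS = 2.
B: holds — e.g. at (3, 7), both sides equal 1000.
C: fails at (3, 3) — LHS = cos(6) ≈ 0.9602, RHS = 2·cos(3) ≈ -1.98.

Answer: B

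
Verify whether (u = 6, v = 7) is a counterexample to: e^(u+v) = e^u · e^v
No

Substituting u = 6, v = 7:
LHS = e^(6+7) = e^13 ≈ 442413.4
RHS = e^6 · e^7 = e^13 ≈ 442413.4

The sides agree, so this pair does not disprove the claim.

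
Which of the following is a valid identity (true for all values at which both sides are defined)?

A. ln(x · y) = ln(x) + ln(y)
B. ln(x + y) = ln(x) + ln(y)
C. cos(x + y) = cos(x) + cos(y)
A: holds — e.g. at (2, 7), both sides equal ln(14) ≈ 2.639.
B: fails at (5, 8) — LHS = ln(13) ≈ 2.565, RHS = ln(5) + ln(8) ≈ 3.689.
C: fails at (3, 4) — LHS = cos(7) ≈ 0.7539, RHS = cos(3) + cos(4) ≈ -1.644.

Answer: A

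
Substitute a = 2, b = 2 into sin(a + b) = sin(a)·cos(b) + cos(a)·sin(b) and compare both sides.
LHS = sin(2 + 2) = sin(4) ≈ -0.7568
RHS = sin(2)·cos(2) + cos(2)·sin(2) = 2·sin(2)·cos(2) ≈ -0.7568

LHS = RHS: the two sides agree.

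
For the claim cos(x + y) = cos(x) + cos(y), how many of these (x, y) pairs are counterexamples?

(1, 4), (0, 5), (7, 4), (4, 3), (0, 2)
Testing each pair:
(1, 4): LHS = cos(5) ≈ 0.2837, RHS = cos(4) + cos(1) ≈ -0.1133 → counterexample
(0, 5): LHS = cos(5) ≈ 0.2837, RHS = cos(5) + 1 ≈ 1.284 → counterexample
(7, 4): LHS = cos(11) ≈ 0.004426, RHS = cos(4) + cos(7) ≈ 0.1003 → counterexample
(4, 3): LHS = cos(7) ≈ 0.7539, RHS = cos(3) + cos(4) ≈ -1.644 → counterexample
(0, 2): LHS = cos(2) ≈ -0.4161, RHS = cos(2) + 1 ≈ 0.5839 → counterexample

That makes 5 counterexamples.

Answer: 5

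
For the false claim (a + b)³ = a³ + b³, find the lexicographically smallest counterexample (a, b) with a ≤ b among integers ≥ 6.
(a, b) = (6, 6)

Substituting (6, 6) into the claim:
LHS = (6 + 6)³ = 1728
RHS = 6³ + 6³ = 432

Since LHS ≠ RHS, this pair disproves the claim, and no lexicographically smaller pair (a ≤ b, integers ≥ 6) does.

For instance (7, 7) is also a counterexample (LHS = 2744, RHS = 686), but it's lexicographically larger.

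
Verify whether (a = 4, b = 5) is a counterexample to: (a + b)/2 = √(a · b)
Substituting a = 4, b = 5:
LHS = (4 + 5)/2 = 9/2
RHS = √(4 · 5) = 2·√(5) ≈ 4.472

Since LHS ≠ RHS, this pair disproves the claim.

Answer: Yes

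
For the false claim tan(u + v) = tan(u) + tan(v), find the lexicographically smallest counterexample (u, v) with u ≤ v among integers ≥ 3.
(u, v) = (3, 3)

Substituting (3, 3) into the claim:
LHS = tan(3 + 3) = tan(6) ≈ -0.291
RHS = tan(3) + tan(3) = 2·tan(3) ≈ -0.2851

Since LHS ≠ RHS, this pair disproves the claim, and no lexicographically smaller pair (u ≤ v, integers ≥ 3) does.

For instance (5, 7) is also a counterexample (LHS = tan(12) ≈ -0.6359, RHS = tan(5) + tan(7) ≈ -2.509), but it's lexicographically larger.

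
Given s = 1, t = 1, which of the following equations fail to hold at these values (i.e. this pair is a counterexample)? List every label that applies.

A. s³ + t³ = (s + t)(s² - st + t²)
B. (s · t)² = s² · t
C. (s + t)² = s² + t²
C

Evaluating each claim at the given values:
A. LHS = 2, RHS = 2 → holds here (LHS = RHS)
B. LHS = 1, RHS = 1 → holds here (LHS = RHS)
C. LHS = 4, RHS = 2 → fails here (LHS ≠ RHS)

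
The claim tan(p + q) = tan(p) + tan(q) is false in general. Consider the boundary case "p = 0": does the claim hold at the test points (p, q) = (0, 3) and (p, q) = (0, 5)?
At (0, 3): LHS = tan(3) ≈ -0.1425, RHS = tan(3) ≈ -0.1425 → equal
At (0, 5): LHS = tan(5) ≈ -3.381, RHS = tan(5) ≈ -3.381 → equal

So the claim does hold at both of these boundary points, even though it is not an identity.

Answer: Yes, holds at both test points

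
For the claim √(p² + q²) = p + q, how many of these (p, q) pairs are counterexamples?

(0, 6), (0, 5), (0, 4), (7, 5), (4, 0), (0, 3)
Testing each pair:
(0, 6): LHS = 6, RHS = 6 → satisfies claim
(0, 5): LHS = 5, RHS = 5 → satisfies claim
(0, 4): LHS = 4, RHS = 4 → satisfies claim
(7, 5): LHS = √(74) ≈ 8.602, RHS = 12 → counterexample
(4, 0): LHS = 4, RHS = 4 → satisfies claim
(0, 3): LHS = 3, RHS = 3 → satisfies claim

That makes 1 counterexample.

Answer: 1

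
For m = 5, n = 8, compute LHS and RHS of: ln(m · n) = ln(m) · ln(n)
LHS = ln(5 · 8) = ln(40) ≈ 3.689
RHS = ln(5) · ln(8) ≈ 3.347

LHS ≠ RHS (they differ by about 0.3421), so the equation does not hold here.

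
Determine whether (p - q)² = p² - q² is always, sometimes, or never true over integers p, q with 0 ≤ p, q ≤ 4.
Sometimes true

It holds at (p, q) = (2, 2) (both sides equal 0), but fails at (p, q) = (0, 3) (LHS = 9, RHS = -9).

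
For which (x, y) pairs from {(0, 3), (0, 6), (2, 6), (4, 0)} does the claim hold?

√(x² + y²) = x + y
(0, 3), (0, 6), (4, 0)

Testing each pair:
(0, 3): LHS = 3, RHS = 3 → holds
(0, 6): LHS = 6, RHS = 6 → holds
(2, 6): LHS = 2·√(10) ≈ 6.325, RHS = 8 → fails
(4, 0): LHS = 4, RHS = 4 → holds

3 of 4 pairs satisfy the claim.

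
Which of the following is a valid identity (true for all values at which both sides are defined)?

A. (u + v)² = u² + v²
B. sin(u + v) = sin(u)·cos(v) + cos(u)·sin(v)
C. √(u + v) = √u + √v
B

A: fails at (2, 2) — LHS = 16, RHS = 8.
B: holds — e.g. at (2, 2), both sides equal sin(4) ≈ -0.7568.
C: fails at (1, 5) — LHS = √(6) ≈ 2.449, RHS = 1 + √(5) ≈ 3.236.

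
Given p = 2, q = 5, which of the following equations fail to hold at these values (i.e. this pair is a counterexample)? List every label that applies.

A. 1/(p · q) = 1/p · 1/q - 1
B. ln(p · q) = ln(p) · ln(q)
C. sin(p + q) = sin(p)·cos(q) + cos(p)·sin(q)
Evaluating each claim at the given values:
A. LHS = 1/10, RHS = -9/10 → fails here (LHS ≠ RHS)
B. LHS = ln(10) ≈ 2.303, RHS = ln(2)·ln(5) ≈ 1.116 → fails here (LHS ≠ RHS)
C. LHS = sin(7) ≈ 0.657, RHS = sin(2)·cos(5) + sin(5)·cos(2) ≈ 0.657 → holds here (LHS = RHS)

Answer: A, B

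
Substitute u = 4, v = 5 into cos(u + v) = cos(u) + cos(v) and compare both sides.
LHS = cos(4 + 5) = cos(9) ≈ -0.9111
RHS = cos(4) + cos(5) ≈ -0.37

LHS ≠ RHS (they differ by about 0.5411), so the equation does not hold here.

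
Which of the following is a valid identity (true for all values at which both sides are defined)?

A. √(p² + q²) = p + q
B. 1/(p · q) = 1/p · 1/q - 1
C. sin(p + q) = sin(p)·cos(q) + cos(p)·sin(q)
A: fails at (4, 6) — LHS = 2·√(13) ≈ 7.211, RHS = 10.
B: fails at (4, 5) — LHS = 1/20, RHS = -19/20.
C: holds — e.g. at (3, 7), both sides equal sin(10) ≈ -0.544.

Answer: C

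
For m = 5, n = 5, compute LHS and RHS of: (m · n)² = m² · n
LHS = (5 · 5)² = 625
RHS = 5² · 5 = 125

LHS ≠ RHS, so the equation does not hold here.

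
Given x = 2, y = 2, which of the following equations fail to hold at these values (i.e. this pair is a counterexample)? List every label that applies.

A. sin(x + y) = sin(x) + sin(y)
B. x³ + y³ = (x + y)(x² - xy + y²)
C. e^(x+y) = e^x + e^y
Evaluating each claim at the given values:
A. LHS = sin(4) ≈ -0.7568, RHS = 2·sin(2) ≈ 1.819 → fails here (LHS ≠ RHS)
B. LHS = 16, RHS = 16 → holds here (LHS = RHS)
C. LHS = e^4 ≈ 54.6, RHS = 2·e^2 ≈ 14.78 → fails here (LHS ≠ RHS)

Answer: A, C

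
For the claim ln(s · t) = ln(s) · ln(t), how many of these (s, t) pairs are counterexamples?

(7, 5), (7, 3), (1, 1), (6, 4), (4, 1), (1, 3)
Testing each pair:
(7, 5): LHS = ln(35) ≈ 3.555, RHS = ln(5)·ln(7) ≈ 3.132 → counterexample
(7, 3): LHS = ln(21) ≈ 3.045, RHS = ln(3)·ln(7) ≈ 2.138 → counterexample
(1, 1): LHS = 0, RHS = 0 → satisfies claim
(6, 4): LHS = ln(24) ≈ 3.178, RHS = ln(4)·ln(6) ≈ 2.484 → counterexample
(4, 1): LHS = ln(4) ≈ 1.386, RHS = 0 → counterexample
(1, 3): LHS = ln(3) ≈ 1.099, RHS = 0 → counterexample

That makes 5 counterexamples.

Answer: 5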